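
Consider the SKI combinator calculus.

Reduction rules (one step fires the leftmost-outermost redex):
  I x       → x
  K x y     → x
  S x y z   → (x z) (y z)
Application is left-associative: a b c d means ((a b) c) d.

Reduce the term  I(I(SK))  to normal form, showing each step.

  start: I(I(SK))
  step 1: I(SK)
  step 2: SK

Answer: normal form = SK  (in 2 steps)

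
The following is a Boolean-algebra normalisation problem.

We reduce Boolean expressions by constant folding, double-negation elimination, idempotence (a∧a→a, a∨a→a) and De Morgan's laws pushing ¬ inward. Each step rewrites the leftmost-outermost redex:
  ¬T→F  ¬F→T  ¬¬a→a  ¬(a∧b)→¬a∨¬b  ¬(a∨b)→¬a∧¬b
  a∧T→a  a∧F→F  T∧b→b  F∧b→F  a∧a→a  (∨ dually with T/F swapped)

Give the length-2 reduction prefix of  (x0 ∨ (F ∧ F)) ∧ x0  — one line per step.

Answer: after 2 steps: x0 ∧ x0

Reduction:
  start: (x0 ∨ (F ∧ F)) ∧ x0
  step 1: (x0 ∨ F) ∧ x0
  step 2: x0 ∧ x0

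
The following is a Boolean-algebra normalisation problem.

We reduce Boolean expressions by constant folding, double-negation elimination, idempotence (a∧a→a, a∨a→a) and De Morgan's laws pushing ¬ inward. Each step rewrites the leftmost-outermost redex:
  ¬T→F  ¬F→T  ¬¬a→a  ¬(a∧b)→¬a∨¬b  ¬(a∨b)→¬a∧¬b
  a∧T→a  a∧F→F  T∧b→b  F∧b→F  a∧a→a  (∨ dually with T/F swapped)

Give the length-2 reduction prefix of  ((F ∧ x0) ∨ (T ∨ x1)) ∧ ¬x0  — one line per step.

Answer: after 2 steps: (T ∨ x1) ∧ ¬x0

Working:
  start: ((F ∧ x0) ∨ (T ∨ x1)) ∧ ¬x0
  →1  (F ∨ (T ∨ x1)) ∧ ¬x0
  →2  (T ∨ x1) ∧ ¬x0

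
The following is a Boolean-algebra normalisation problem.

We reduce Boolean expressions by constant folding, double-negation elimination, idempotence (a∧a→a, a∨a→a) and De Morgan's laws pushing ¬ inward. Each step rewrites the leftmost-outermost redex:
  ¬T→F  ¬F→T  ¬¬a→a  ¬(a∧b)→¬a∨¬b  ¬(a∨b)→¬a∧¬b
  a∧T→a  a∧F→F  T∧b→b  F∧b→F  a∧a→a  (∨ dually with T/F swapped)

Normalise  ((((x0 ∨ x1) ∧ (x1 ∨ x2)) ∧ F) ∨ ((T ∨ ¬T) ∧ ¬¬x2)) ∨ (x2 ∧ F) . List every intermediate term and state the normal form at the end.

Answer: normal form = x2  (in 7 steps)

Working:
  start: ((((x0 ∨ x1) ∧ (x1 ∨ x2)) ∧ F) ∨ ((T ∨ ¬T) ∧ ¬¬x2)) ∨ (x2 ∧ F)
  step 1: (F ∨ ((T ∨ ¬T) ∧ ¬¬x2)) ∨ (x2 ∧ F)
  step 2: ((T ∨ ¬T) ∧ ¬¬x2) ∨ (x2 ∧ F)
  step 3: (T ∧ ¬¬x2) ∨ (x2 ∧ F)
  step 4: ¬¬x2 ∨ (x2 ∧ F)
  step 5: x2 ∨ (x2 ∧ F)
  step 6: x2 ∨ F
  step 7: x2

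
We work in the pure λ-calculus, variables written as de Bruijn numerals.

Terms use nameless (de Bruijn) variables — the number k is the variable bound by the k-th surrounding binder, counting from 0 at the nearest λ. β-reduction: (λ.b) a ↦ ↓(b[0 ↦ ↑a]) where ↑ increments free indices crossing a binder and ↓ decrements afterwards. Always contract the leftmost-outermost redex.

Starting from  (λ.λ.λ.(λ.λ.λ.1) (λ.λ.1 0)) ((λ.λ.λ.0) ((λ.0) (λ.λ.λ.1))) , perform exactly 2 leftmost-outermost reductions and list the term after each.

  start: (λ.λ.λ.(λ.λ.λ.1) (λ.λ.1 0)) ((λ.λ.λ.0) ((λ.0) (λ.λ.λ.1)))
  step 1: λ.λ.(λ.λ.λ.1) (λ.λ.1 0)
  step 2: λ.λ.λ.λ.1

Answer: after 2 steps: λ.λ.λ.λ.1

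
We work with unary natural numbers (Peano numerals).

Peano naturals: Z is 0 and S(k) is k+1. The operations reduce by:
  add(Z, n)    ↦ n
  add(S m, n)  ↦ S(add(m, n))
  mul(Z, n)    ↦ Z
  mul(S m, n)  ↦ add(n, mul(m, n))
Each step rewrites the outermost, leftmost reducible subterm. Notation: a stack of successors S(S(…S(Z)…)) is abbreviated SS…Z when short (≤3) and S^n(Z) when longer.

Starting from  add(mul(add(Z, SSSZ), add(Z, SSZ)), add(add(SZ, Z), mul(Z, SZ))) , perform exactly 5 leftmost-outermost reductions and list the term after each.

Answer: after 5 steps: S(add(add(SZ, mul(SSZ, add(Z, SSZ))), add(add(SZ, Z), mul(Z, SZ))))

Working:
  start: add(mul(add(Z, SSSZ), add(Z, SSZ)), add(add(SZ, Z), mul(Z, SZ)))
  [1] add(mul(SSSZ, add(Z, SSZ)), add(add(SZ, Z), mul(Z, SZ)))
  [2] add(add(add(Z, SSZ), mul(SSZ, add(Z, SSZ))), add(add(SZ, Z), mul(Z, SZ)))
  [3] add(add(SSZ, mul(SSZ, add(Z, SSZ))), add(add(SZ, Z), mul(Z, SZ)))
  [4] add(S(add(SZ, mul(SSZ, add(Z, SSZ)))), add(add(SZ, Z), mul(Z, SZ)))
  [5] S(add(add(SZ, mul(SSZ, add(Z, SSZ))), add(add(SZ, Z), mul(Z, SZ))))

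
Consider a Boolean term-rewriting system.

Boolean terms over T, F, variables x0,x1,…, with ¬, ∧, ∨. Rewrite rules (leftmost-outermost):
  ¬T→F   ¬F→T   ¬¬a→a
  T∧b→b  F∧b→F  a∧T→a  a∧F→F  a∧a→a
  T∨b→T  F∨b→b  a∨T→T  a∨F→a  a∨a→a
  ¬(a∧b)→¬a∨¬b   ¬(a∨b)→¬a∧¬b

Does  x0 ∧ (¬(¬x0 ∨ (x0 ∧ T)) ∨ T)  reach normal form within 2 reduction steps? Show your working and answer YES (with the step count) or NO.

Answer: YES — reaches normal form x0 in 2 ≤ 2 steps

Derivation:
  start: x0 ∧ (¬(¬x0 ∨ (x0 ∧ T)) ∨ T)
  [1] x0 ∧ T
  [2] x0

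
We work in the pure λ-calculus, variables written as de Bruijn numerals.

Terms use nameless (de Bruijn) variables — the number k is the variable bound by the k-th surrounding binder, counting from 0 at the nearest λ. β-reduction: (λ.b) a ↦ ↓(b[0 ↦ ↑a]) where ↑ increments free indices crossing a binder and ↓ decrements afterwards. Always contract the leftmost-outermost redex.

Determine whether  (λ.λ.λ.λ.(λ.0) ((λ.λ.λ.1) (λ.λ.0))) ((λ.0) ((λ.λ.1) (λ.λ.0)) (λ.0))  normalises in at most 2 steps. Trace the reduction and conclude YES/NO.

Answer: NO — after 2 steps the term is λ.λ.λ.(λ.λ.λ.1) (λ.λ.0), not yet normal

Reduction:
  start: (λ.λ.λ.λ.(λ.0) ((λ.λ.λ.1) (λ.λ.0))) ((λ.0) ((λ.λ.1) (λ.λ.0)) (λ.0))
  →1  λ.λ.λ.(λ.0) ((λ.λ.λ.1) (λ.λ.0))
  →2  λ.λ.λ.(λ.λ.λ.1) (λ.λ.0)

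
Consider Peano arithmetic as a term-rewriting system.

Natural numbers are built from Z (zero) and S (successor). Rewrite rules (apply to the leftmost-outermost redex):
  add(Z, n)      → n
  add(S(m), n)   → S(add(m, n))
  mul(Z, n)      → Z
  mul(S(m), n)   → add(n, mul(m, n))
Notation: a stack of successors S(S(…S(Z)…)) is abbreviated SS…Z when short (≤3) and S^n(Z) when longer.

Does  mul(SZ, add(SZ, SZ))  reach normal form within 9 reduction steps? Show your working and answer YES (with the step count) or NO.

Answer: YES — reaches normal form SSZ in 7 ≤ 9 steps

Working:
  start: mul(SZ, add(SZ, SZ))
  [1] add(add(SZ, SZ), mul(Z, add(SZ, SZ)))
  [2] add(S(add(Z, SZ)), mul(Z, add(SZ, SZ)))
  [3] S(add(add(Z, SZ), mul(Z, add(SZ, SZ))))
  [4] S(add(SZ, mul(Z, add(SZ, SZ))))
  [5] S(S(add(Z, mul(Z, add(SZ, SZ)))))
  [6] S(S(mul(Z, add(SZ, SZ))))
  [7] SSZ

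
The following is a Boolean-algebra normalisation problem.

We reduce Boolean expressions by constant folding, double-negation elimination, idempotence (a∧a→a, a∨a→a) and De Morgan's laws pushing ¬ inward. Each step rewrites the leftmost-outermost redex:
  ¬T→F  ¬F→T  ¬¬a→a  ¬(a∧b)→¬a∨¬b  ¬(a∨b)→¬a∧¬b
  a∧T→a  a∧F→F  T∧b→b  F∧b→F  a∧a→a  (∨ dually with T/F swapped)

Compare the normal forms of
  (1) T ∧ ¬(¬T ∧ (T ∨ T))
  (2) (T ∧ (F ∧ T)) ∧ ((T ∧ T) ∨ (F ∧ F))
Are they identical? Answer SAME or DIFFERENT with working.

Term A:
  start: T ∧ ¬(¬T ∧ (T ∨ T))
  [1] ¬(¬T ∧ (T ∨ T))
  [2] ¬¬T ∨ ¬(T ∨ T)
  [3] T ∨ ¬(T ∨ T)
  [4] T

Term B:
  start: (T ∧ (F ∧ T)) ∧ ((T ∧ T) ∨ (F ∧ F))
  [1] (F ∧ T) ∧ ((T ∧ T) ∨ (F ∧ F))
  [2] F ∧ ((T ∧ T) ∨ (F ∧ F))
  [3] F

Answer: DIFFERENT — A ⇓ T, B ⇓ F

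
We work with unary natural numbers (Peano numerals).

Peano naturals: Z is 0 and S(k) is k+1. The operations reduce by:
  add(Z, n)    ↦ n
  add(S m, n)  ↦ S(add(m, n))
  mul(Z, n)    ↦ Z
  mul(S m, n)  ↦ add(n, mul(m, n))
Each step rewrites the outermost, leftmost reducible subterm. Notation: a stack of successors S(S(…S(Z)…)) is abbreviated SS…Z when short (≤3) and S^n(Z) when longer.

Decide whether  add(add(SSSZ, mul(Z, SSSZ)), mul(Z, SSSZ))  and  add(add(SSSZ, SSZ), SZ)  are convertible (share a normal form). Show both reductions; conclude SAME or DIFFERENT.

Answer: DIFFERENT — A ⇓ SSSZ, B ⇓ S^6(Z)

Derivation:
Term A:
  start: add(add(SSSZ, mul(Z, SSSZ)), mul(Z, SSSZ))
  [1] add(S(add(SSZ, mul(Z, SSSZ))), mul(Z, SSSZ))
  [2] S(add(add(SSZ, mul(Z, SSSZ)), mul(Z, SSSZ)))
  [3] S(add(S(add(SZ, mul(Z, SSSZ))), mul(Z, SSSZ)))
  [4] S(S(add(add(SZ, mul(Z, SSSZ)), mul(Z, SSSZ))))
  [5] S(S(add(S(add(Z, mul(Z, SSSZ))), mul(Z, SSSZ))))
  [6] S(S(S(add(add(Z, mul(Z, SSSZ)), mul(Z, SSSZ)))))
  [7] S(S(S(add(mul(Z, SSSZ), mul(Z, SSSZ)))))
  [8] S(S(S(add(Z, mul(Z, SSSZ)))))
  [9] S(S(S(mul(Z, SSSZ))))
  [10] SSSZ

Term B:
  start: add(add(SSSZ, SSZ), SZ)
  [1] add(S(add(SSZ, SSZ)), SZ)
  [2] S(add(add(SSZ, SSZ), SZ))
  [3] S(add(S(add(SZ, SSZ)), SZ))
  [4] S(S(add(add(SZ, SSZ), SZ)))
  [5] S(S(add(S(add(Z, SSZ)), SZ)))
  [6] S(S(S(add(add(Z, SSZ), SZ))))
  [7] S(S(S(add(SSZ, SZ))))
  [8] S(S(S(S(add(SZ, SZ)))))
  [9] S(S(S(S(S(add(Z, SZ))))))
  [10] S^6(Z)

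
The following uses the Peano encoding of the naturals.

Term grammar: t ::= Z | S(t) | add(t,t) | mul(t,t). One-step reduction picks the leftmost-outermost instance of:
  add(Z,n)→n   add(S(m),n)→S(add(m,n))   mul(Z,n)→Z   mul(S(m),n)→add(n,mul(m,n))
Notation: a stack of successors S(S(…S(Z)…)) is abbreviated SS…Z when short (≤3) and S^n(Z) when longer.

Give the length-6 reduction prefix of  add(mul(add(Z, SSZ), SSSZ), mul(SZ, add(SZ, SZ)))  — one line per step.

  start: add(mul(add(Z, SSZ), SSSZ), mul(SZ, add(SZ, SZ)))
  step 1: add(mul(SSZ, SSSZ), mul(SZ, add(SZ, SZ)))
  step 2: add(add(SSSZ, mul(SZ, SSSZ)), mul(SZ, add(SZ, SZ)))
  step 3: add(S(add(SSZ, mul(SZ, SSSZ))), mul(SZ, add(SZ, SZ)))
  step 4: S(add(add(SSZ, mul(SZ, SSSZ)), mul(SZ, add(SZ, SZ))))
  step 5: S(add(S(add(SZ, mul(SZ, SSSZ))), mul(SZ, add(SZ, SZ))))
  step 6: S(S(add(add(SZ, mul(SZ, SSSZ)), mul(SZ, add(SZ, SZ)))))

Answer: after 6 steps: S(S(add(add(SZ, mul(SZ, SSSZ)), mul(SZ, add(SZ, SZ)))))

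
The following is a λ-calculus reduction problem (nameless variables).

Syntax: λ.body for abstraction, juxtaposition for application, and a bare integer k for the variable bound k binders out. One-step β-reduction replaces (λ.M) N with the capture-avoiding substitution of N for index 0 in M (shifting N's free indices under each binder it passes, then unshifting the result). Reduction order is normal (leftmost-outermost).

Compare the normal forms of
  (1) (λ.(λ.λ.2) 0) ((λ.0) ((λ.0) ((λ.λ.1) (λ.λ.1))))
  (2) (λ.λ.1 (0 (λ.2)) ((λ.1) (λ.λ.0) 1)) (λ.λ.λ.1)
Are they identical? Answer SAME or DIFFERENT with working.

Term A:
  start: (λ.(λ.λ.2) 0) ((λ.0) ((λ.0) ((λ.λ.1) (λ.λ.1))))
  →1  (λ.λ.(λ.0) ((λ.0) ((λ.λ.1) (λ.λ.1)))) ((λ.0) ((λ.0) ((λ.λ.1) (λ.λ.1))))
  →2  λ.(λ.0) ((λ.0) ((λ.λ.1) (λ.λ.1)))
  →3  λ.(λ.0) ((λ.λ.1) (λ.λ.1))
  →4  λ.(λ.λ.1) (λ.λ.1)
  →5  λ.λ.λ.λ.1

Term B:
  start: (λ.λ.1 (0 (λ.2)) ((λ.1) (λ.λ.0) 1)) (λ.λ.λ.1)
  →1  λ.(λ.λ.λ.1) (0 (λ.λ.λ.λ.1)) ((λ.1) (λ.λ.0) (λ.λ.λ.1))
  →2  λ.(λ.λ.1) ((λ.1) (λ.λ.0) (λ.λ.λ.1))
  →3  λ.λ.(λ.2) (λ.λ.0) (λ.λ.λ.1)
  →4  λ.λ.1 (λ.λ.λ.1)

Answer: DIFFERENT — A ⇓ λ.λ.λ.λ.1, B ⇓ λ.λ.1 (λ.λ.λ.1)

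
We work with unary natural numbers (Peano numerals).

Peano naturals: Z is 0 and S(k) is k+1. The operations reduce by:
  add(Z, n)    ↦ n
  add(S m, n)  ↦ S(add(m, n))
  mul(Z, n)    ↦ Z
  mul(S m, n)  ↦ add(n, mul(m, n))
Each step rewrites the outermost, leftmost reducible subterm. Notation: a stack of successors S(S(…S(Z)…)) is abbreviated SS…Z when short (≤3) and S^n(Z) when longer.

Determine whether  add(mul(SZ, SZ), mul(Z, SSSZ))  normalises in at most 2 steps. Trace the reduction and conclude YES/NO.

  start: add(mul(SZ, SZ), mul(Z, SSSZ))
  step 1: add(add(SZ, mul(Z, SZ)), mul(Z, SSSZ))
  step 2: add(S(add(Z, mul(Z, SZ))), mul(Z, SSSZ))

Answer: NO — after 2 steps the term is add(S(add(Z, mul(Z, SZ))), mul(Z, SSSZ)), not yet normal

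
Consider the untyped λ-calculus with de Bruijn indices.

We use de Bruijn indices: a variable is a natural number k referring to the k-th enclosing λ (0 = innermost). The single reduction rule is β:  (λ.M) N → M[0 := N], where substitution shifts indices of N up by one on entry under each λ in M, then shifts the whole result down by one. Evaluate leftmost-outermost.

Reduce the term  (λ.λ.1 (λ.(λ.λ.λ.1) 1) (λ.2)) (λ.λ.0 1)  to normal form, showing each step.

Answer: normal form = λ.λ.λ.0 1  (in 4 steps)

Reduction:
  start: (λ.λ.1 (λ.(λ.λ.λ.1) 1) (λ.2)) (λ.λ.0 1)
  [1] λ.(λ.λ.0 1) (λ.(λ.λ.λ.1) 1) (λ.λ.λ.0 1)
  [2] λ.(λ.0 (λ.(λ.λ.λ.1) 2)) (λ.λ.λ.0 1)
  [3] λ.(λ.λ.λ.0 1) (λ.(λ.λ.λ.1) 1)
  [4] λ.λ.λ.0 1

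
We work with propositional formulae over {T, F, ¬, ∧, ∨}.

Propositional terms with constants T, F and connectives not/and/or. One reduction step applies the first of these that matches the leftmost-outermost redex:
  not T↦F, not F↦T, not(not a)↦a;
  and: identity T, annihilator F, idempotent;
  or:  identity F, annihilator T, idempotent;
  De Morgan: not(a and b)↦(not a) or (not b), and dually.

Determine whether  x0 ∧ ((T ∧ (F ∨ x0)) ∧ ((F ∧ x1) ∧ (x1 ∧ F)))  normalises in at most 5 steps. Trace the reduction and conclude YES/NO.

  start: x0 ∧ ((T ∧ (F ∨ x0)) ∧ ((F ∧ x1) ∧ (x1 ∧ F)))
  →1  x0 ∧ ((F ∨ x0) ∧ ((F ∧ x1) ∧ (x1 ∧ F)))
  →2  x0 ∧ (x0 ∧ ((F ∧ x1) ∧ (x1 ∧ F)))
  →3  x0 ∧ (x0 ∧ (F ∧ (x1 ∧ F)))
  →4  x0 ∧ (x0 ∧ F)
  →5  x0 ∧ F

Answer: NO — after 5 steps the term is x0 ∧ F, not yet normal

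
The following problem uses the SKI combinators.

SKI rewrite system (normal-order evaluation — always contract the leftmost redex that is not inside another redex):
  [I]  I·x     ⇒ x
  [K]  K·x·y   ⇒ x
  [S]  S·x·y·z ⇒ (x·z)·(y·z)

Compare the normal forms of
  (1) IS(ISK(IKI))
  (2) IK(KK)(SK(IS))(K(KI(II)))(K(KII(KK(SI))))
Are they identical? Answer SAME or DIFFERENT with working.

Term A:
  start: IS(ISK(IKI))
  step 1: S(ISK(IKI))
  step 2: S(SK(IKI))
  step 3: S(SK(KI))

Term B:
  start: IK(KK)(SK(IS))(K(KI(II)))(K(KII(KK(SI))))
  step 1: K(KK)(SK(IS))(K(KI(II)))(K(KII(KK(SI))))
  step 2: KK(K(KI(II)))(K(KII(KK(SI))))
  step 3: K(K(KII(KK(SI))))
  step 4: K(K(I(KK(SI))))
  step 5: K(K(KK(SI)))
  step 6: K(KK)

Answer: DIFFERENT — A ⇓ S(SK(KI)), B ⇓ K(KK)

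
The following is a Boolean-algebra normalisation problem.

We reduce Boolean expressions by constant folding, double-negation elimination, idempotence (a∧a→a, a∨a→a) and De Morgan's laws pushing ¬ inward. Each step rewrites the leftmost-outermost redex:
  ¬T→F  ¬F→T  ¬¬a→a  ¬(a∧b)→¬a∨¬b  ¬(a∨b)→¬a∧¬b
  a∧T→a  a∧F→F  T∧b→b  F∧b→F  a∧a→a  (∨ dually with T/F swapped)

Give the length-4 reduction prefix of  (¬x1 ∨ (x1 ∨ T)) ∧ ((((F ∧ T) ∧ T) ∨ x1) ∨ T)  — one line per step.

  start: (¬x1 ∨ (x1 ∨ T)) ∧ ((((F ∧ T) ∧ T) ∨ x1) ∨ T)
  [1] (¬x1 ∨ T) ∧ ((((F ∧ T) ∧ T) ∨ x1) ∨ T)
  [2] T ∧ ((((F ∧ T) ∧ T) ∨ x1) ∨ T)
  [3] (((F ∧ T) ∧ T) ∨ x1) ∨ T
  [4] T

Answer: after 4 steps: T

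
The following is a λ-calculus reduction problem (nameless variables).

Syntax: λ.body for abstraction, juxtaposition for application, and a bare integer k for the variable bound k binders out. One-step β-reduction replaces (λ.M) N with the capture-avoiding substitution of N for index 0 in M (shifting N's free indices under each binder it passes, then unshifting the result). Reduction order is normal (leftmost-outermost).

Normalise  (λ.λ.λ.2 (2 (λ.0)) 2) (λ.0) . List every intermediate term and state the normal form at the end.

  start: (λ.λ.λ.2 (2 (λ.0)) 2) (λ.0)
  step 1: λ.λ.(λ.0) ((λ.0) (λ.0)) (λ.0)
  step 2: λ.λ.(λ.0) (λ.0) (λ.0)
  step 3: λ.λ.(λ.0) (λ.0)
  step 4: λ.λ.λ.0

Answer: normal form = λ.λ.λ.0  (in 4 steps)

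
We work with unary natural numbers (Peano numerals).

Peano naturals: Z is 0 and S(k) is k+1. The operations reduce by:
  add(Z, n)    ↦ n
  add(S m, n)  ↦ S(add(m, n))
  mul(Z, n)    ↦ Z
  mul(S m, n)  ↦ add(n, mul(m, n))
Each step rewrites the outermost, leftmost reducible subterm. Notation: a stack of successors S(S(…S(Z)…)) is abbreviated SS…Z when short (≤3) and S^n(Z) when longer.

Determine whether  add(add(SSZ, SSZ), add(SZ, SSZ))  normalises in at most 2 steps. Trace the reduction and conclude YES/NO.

Answer: NO — after 2 steps the term is S(add(add(SZ, SSZ), add(SZ, SSZ))), not yet normal

Derivation:
  start: add(add(SSZ, SSZ), add(SZ, SSZ))
  [1] add(S(add(SZ, SSZ)), add(SZ, SSZ))
  [2] S(add(add(SZ, SSZ), add(SZ, SSZ)))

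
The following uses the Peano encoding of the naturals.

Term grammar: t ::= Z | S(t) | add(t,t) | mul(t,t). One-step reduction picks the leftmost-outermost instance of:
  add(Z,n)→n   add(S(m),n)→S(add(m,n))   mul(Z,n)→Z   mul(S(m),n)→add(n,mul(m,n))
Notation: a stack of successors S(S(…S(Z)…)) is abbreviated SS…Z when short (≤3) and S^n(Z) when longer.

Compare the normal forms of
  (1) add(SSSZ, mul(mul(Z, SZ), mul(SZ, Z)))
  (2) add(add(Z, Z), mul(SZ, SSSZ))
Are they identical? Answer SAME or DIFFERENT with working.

Answer: SAME — A ⇓ SSSZ, B ⇓ SSSZ

Reduction:
Term A:
  start: add(SSSZ, mul(mul(Z, SZ), mul(SZ, Z)))
  step 1: S(add(SSZ, mul(mul(Z, SZ), mul(SZ, Z))))
  step 2: S(S(add(SZ, mul(mul(Z, SZ), mul(SZ, Z)))))
  step 3: S(S(S(add(Z, mul(mul(Z, SZ), mul(SZ, Z))))))
  step 4: S(S(S(mul(mul(Z, SZ), mul(SZ, Z)))))
  step 5: S(S(S(mul(Z, mul(SZ, Z)))))
  step 6: SSSZ

Term B:
  start: add(add(Z, Z), mul(SZ, SSSZ))
  step 1: add(Z, mul(SZ, SSSZ))
  step 2: mul(SZ, SSSZ)
  step 3: add(SSSZ, mul(Z, SSSZ))
  step 4: S(add(SSZ, mul(Z, SSSZ)))
  step 5: S(S(add(SZ, mul(Z, SSSZ))))
  step 6: S(S(S(add(Z, mul(Z, SSSZ)))))
  step 7: S(S(S(mul(Z, SSSZ))))
  step 8: SSSZ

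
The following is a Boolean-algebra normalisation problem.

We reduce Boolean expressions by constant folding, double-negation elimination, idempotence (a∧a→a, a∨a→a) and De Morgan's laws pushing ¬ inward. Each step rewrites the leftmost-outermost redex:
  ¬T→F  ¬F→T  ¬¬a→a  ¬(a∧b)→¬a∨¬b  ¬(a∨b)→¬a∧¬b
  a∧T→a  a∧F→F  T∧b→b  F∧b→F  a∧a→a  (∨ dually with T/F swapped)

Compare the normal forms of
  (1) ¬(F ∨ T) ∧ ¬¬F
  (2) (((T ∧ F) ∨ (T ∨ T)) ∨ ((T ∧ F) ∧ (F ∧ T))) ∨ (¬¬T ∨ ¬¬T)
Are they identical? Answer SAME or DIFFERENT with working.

Answer: DIFFERENT — A ⇓ F, B ⇓ T

Derivation:
Term A:
  start: ¬(F ∨ T) ∧ ¬¬F
  step 1: (¬F ∧ ¬T) ∧ ¬¬F
  step 2: (T ∧ ¬T) ∧ ¬¬F
  step 3: ¬T ∧ ¬¬F
  step 4: F ∧ ¬¬F
  step 5: F

Term B:
  start: (((T ∧ F) ∨ (T ∨ T)) ∨ ((T ∧ F) ∧ (F ∧ T))) ∨ (¬¬T ∨ ¬¬T)
  step 1: ((F ∨ (T ∨ T)) ∨ ((T ∧ F) ∧ (F ∧ T))) ∨ (¬¬T ∨ ¬¬T)
  step 2: ((T ∨ T) ∨ ((T ∧ F) ∧ (F ∧ T))) ∨ (¬¬T ∨ ¬¬T)
  step 3: (T ∨ ((T ∧ F) ∧ (F ∧ T))) ∨ (¬¬T ∨ ¬¬T)
  step 4: T ∨ (¬¬T ∨ ¬¬T)
  step 5: T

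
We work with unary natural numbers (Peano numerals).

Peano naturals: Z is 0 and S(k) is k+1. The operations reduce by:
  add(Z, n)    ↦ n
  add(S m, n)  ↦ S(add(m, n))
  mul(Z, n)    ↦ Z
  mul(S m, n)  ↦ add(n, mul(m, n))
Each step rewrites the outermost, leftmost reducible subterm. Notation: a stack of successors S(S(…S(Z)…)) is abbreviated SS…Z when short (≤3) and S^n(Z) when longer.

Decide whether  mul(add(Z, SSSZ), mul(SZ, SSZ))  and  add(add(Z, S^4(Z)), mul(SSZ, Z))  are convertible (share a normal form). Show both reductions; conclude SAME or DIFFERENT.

Term A:
  start: mul(add(Z, SSSZ), mul(SZ, SSZ))
  step 1: mul(SSSZ, mul(SZ, SSZ))
  step 2: add(mul(SZ, SSZ), mul(SSZ, mul(SZ, SSZ)))
  step 3: add(add(SSZ, mul(Z, SSZ)), mul(SSZ, mul(SZ, SSZ)))
  step 4: add(S(add(SZ, mul(Z, SSZ))), mul(SSZ, mul(SZ, SSZ)))
  step 5: S(add(add(SZ, mul(Z, SSZ)), mul(SSZ, mul(SZ, SSZ))))
  step 6: S(add(S(add(Z, mul(Z, SSZ))), mul(SSZ, mul(SZ, SSZ))))
  step 7: S(S(add(add(Z, mul(Z, SSZ)), mul(SSZ, mul(SZ, SSZ)))))
  step 8: S(S(add(mul(Z, SSZ), mul(SSZ, mul(SZ, SSZ)))))
  step 9: S(S(add(Z, mul(SSZ, mul(SZ, SSZ)))))
  step 10: S(S(mul(SSZ, mul(SZ, SSZ))))
  step 11: S(S(add(mul(SZ, SSZ), mul(SZ, mul(SZ, SSZ)))))
  step 12: S(S(add(add(SSZ, mul(Z, SSZ)), mul(SZ, mul(SZ, SSZ)))))
  step 13: S(S(add(S(add(SZ, mul(Z, SSZ))), mul(SZ, mul(SZ, SSZ)))))
  step 14: S(S(S(add(add(SZ, mul(Z, SSZ)), mul(SZ, mul(SZ, SSZ))))))
  step 15: S(S(S(add(S(add(Z, mul(Z, SSZ))), mul(SZ, mul(SZ, SSZ))))))
  step 16: S(S(S(S(add(add(Z, mul(Z, SSZ)), mul(SZ, mul(SZ, SSZ)))))))
  step 17: S(S(S(S(add(mul(Z, SSZ), mul(SZ, mul(SZ, SSZ)))))))
  step 18: S(S(S(S(add(Z, mul(SZ, mul(SZ, SSZ)))))))
  step 19: S(S(S(S(mul(SZ, mul(SZ, SSZ))))))
  step 20: S(S(S(S(add(mul(SZ, SSZ), mul(Z, mul(SZ, SSZ)))))))
  step 21: S(S(S(S(add(add(SSZ, mul(Z, SSZ)), mul(Z, mul(SZ, SSZ)))))))
  step 22: S(S(S(S(add(S(add(SZ, mul(Z, SSZ))), mul(Z, mul(SZ, SSZ)))))))
  step 23: S(S(S(S(S(add(add(SZ, mul(Z, SSZ)), mul(Z, mul(SZ, SSZ))))))))
  step 24: S(S(S(S(S(add(S(add(Z, mul(Z, SSZ))), mul(Z, mul(SZ, SSZ))))))))
  step 25: S(S(S(S(S(S(add(add(Z, mul(Z, SSZ)), mul(Z, mul(SZ, SSZ)))))))))
  step 26: S(S(S(S(S(S(add(mul(Z, SSZ), mul(Z, mul(SZ, SSZ)))))))))
  step 27: S(S(S(S(S(S(add(Z, mul(Z, mul(SZ, SSZ)))))))))
  step 28: S(S(S(S(S(S(mul(Z, mul(SZ, SSZ))))))))
  step 29: S^6(Z)

Term B:
  start: add(add(Z, S^4(Z)), mul(SSZ, Z))
  step 1: add(S^4(Z), mul(SSZ, Z))
  step 2: S(add(SSSZ, mul(SSZ, Z)))
  step 3: S(S(add(SSZ, mul(SSZ, Z))))
  step 4: S(S(S(add(SZ, mul(SSZ, Z)))))
  step 5: S(S(S(S(add(Z, mul(SSZ, Z))))))
  step 6: S(S(S(S(mul(SSZ, Z)))))
  step 7: S(S(S(S(add(Z, mul(SZ, Z))))))
  step 8: S(S(S(S(mul(SZ, Z)))))
  step 9: S(S(S(S(add(Z, mul(Z, Z))))))
  step 10: S(S(S(S(mul(Z, Z)))))
  step 11: S^4(Z)

Answer: DIFFERENT — A ⇓ S^6(Z), B ⇓ S^4(Z)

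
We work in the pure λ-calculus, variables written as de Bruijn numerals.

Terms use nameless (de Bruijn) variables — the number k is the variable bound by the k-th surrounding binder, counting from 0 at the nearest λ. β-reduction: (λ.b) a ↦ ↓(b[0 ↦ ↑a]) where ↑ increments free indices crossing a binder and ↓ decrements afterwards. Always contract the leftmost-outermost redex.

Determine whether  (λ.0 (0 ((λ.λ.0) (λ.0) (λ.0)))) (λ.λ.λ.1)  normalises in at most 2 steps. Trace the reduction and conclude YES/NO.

Answer: YES — reaches normal form λ.λ.1 in 2 ≤ 2 steps

Working:
  start: (λ.0 (0 ((λ.λ.0) (λ.0) (λ.0)))) (λ.λ.λ.1)
  →1  (λ.λ.λ.1) ((λ.λ.λ.1) ((λ.λ.0) (λ.0) (λ.0)))
  →2  λ.λ.1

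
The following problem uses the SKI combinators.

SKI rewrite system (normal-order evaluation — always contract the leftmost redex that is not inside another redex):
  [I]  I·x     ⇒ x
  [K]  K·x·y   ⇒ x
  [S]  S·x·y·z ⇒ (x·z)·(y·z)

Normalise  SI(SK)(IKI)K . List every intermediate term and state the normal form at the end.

  start: SI(SK)(IKI)K
  step 1: I(IKI)(SK(IKI))K
  step 2: IKI(SK(IKI))K
  step 3: KI(SK(IKI))K
  step 4: IK
  step 5: K

Answer: normal form = K  (in 5 steps)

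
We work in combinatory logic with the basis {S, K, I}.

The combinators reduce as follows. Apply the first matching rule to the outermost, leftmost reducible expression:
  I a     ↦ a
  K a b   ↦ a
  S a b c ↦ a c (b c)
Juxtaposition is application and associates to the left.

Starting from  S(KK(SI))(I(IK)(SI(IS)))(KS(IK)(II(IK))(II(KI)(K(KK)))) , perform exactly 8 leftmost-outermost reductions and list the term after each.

Answer: after 8 steps: SK(I(KI)(K(KK)))

Reduction:
  start: S(KK(SI))(I(IK)(SI(IS)))(KS(IK)(II(IK))(II(KI)(K(KK))))
  [1] KK(SI)(KS(IK)(II(IK))(II(KI)(K(KK))))(I(IK)(SI(IS))(KS(IK)(II(IK))(II(KI)(K(KK)))))
  [2] K(KS(IK)(II(IK))(II(KI)(K(KK))))(I(IK)(SI(IS))(KS(IK)(II(IK))(II(KI)(K(KK)))))
  [3] KS(IK)(II(IK))(II(KI)(K(KK)))
  [4] S(II(IK))(II(KI)(K(KK)))
  [5] S(I(IK))(II(KI)(K(KK)))
  [6] S(IK)(II(KI)(K(KK)))
  [7] SK(II(KI)(K(KK)))
  [8] SK(I(KI)(K(KK)))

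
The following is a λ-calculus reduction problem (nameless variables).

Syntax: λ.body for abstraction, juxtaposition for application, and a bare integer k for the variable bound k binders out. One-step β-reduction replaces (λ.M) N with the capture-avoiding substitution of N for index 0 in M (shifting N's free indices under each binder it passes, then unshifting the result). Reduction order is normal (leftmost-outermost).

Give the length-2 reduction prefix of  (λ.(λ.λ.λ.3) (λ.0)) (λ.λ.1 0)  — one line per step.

  start: (λ.(λ.λ.λ.3) (λ.0)) (λ.λ.1 0)
  [1] (λ.λ.λ.λ.λ.1 0) (λ.0)
  [2] λ.λ.λ.λ.1 0

Answer: after 2 steps: λ.λ.λ.λ.1 0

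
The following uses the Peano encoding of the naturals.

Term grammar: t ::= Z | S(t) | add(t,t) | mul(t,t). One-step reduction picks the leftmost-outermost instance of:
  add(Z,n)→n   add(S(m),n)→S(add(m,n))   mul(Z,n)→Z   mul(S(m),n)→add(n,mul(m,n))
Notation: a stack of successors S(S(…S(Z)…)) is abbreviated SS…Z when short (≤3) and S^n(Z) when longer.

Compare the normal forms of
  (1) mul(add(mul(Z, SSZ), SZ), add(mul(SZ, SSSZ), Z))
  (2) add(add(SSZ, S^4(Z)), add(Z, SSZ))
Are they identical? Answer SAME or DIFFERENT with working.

Term A:
  start: mul(add(mul(Z, SSZ), SZ), add(mul(SZ, SSSZ), Z))
  [1] mul(add(Z, SZ), add(mul(SZ, SSSZ), Z))
  [2] mul(SZ, add(mul(SZ, SSSZ), Z))
  [3] add(add(mul(SZ, SSSZ), Z), mul(Z, add(mul(SZ, SSSZ), Z)))
  [4] add(add(add(SSSZ, mul(Z, SSSZ)), Z), mul(Z, add(mul(SZ, SSSZ), Z)))
  [5] add(add(S(add(SSZ, mul(Z, SSSZ))), Z), mul(Z, add(mul(SZ, SSSZ), Z)))
  [6] add(S(add(add(SSZ, mul(Z, SSSZ)), Z)), mul(Z, add(mul(SZ, SSSZ), Z)))
  [7] S(add(add(add(SSZ, mul(Z, SSSZ)), Z), mul(Z, add(mul(SZ, SSSZ), Z))))
  [8] S(add(add(S(add(SZ, mul(Z, SSSZ))), Z), mul(Z, add(mul(SZ, SSSZ), Z))))
  [9] S(add(S(add(add(SZ, mul(Z, SSSZ)), Z)), mul(Z, add(mul(SZ, SSSZ), Z))))
  [10] S(S(add(add(add(SZ, mul(Z, SSSZ)), Z), mul(Z, add(mul(SZ, SSSZ), Z)))))
  [11] S(S(add(add(S(add(Z, mul(Z, SSSZ))), Z), mul(Z, add(mul(SZ, SSSZ), Z)))))
  [12] S(S(add(S(add(add(Z, mul(Z, SSSZ)), Z)), mul(Z, add(mul(SZ, SSSZ), Z)))))
  [13] S(S(S(add(add(add(Z, mul(Z, SSSZ)), Z), mul(Z, add(mul(SZ, SSSZ), Z))))))
  [14] S(S(S(add(add(mul(Z, SSSZ), Z), mul(Z, add(mul(SZ, SSSZ), Z))))))
  [15] S(S(S(add(add(Z, Z), mul(Z, add(mul(SZ, SSSZ), Z))))))
  [16] S(S(S(add(Z, mul(Z, add(mul(SZ, SSSZ), Z))))))
  [17] S(S(S(mul(Z, add(mul(SZ, SSSZ), Z)))))
  [18] SSSZ

Term B:
  start: add(add(SSZ, S^4(Z)), add(Z, SSZ))
  [1] add(S(add(SZ, S^4(Z))), add(Z, SSZ))
  [2] S(add(add(SZ, S^4(Z)), add(Z, SSZ)))
  [3] S(add(S(add(Z, S^4(Z))), add(Z, SSZ)))
  [4] S(S(add(add(Z, S^4(Z)), add(Z, SSZ))))
  [5] S(S(add(S^4(Z), add(Z, SSZ))))
  [6] S(S(S(add(SSSZ, add(Z, SSZ)))))
  [7] S(S(S(S(add(SSZ, add(Z, SSZ))))))
  [8] S(S(S(S(S(add(SZ, add(Z, SSZ)))))))
  [9] S(S(S(S(S(S(add(Z, add(Z, SSZ))))))))
  [10] S(S(S(S(S(S(add(Z, SSZ)))))))
  [11] S^8(Z)

Answer: DIFFERENT — A ⇓ SSSZ, B ⇓ S^8(Z)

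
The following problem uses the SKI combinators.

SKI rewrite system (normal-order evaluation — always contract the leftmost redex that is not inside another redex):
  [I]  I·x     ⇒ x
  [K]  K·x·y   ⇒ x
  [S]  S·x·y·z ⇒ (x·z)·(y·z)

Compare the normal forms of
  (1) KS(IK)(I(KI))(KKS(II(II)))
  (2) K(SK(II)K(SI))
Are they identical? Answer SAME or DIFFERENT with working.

Term A:
  start: KS(IK)(I(KI))(KKS(II(II)))
  [1] S(I(KI))(KKS(II(II)))
  [2] S(KI)(KKS(II(II)))
  [3] S(KI)(K(II(II)))
  [4] S(KI)(K(I(II)))
  [5] S(KI)(K(II))
  [6] S(KI)(KI)

Term B:
  start: K(SK(II)K(SI))
  [1] K(KK(IIK)(SI))
  [2] K(K(SI))

Answer: DIFFERENT — A ⇓ S(KI)(KI), B ⇓ K(K(SI))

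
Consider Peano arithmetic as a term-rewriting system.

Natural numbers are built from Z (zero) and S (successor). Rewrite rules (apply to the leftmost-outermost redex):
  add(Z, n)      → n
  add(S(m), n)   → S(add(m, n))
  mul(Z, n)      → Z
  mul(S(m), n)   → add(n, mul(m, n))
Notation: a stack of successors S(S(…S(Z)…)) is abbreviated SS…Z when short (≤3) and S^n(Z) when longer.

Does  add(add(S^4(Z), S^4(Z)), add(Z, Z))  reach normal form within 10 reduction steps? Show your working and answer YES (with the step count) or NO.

Answer: NO — after 10 steps the term is S(S(S(S(S(add(SSSZ, add(Z, Z))))))), not yet normal

Derivation:
  start: add(add(S^4(Z), S^4(Z)), add(Z, Z))
  step 1: add(S(add(SSSZ, S^4(Z))), add(Z, Z))
  step 2: S(add(add(SSSZ, S^4(Z)), add(Z, Z)))
  step 3: S(add(S(add(SSZ, S^4(Z))), add(Z, Z)))
  step 4: S(S(add(add(SSZ, S^4(Z)), add(Z, Z))))
  step 5: S(S(add(S(add(SZ, S^4(Z))), add(Z, Z))))
  step 6: S(S(S(add(add(SZ, S^4(Z)), add(Z, Z)))))
  step 7: S(S(S(add(S(add(Z, S^4(Z))), add(Z, Z)))))
  step 8: S(S(S(S(add(add(Z, S^4(Z)), add(Z, Z))))))
  step 9: S(S(S(S(add(S^4(Z), add(Z, Z))))))
  step 10: S(S(S(S(S(add(SSSZ, add(Z, Z)))))))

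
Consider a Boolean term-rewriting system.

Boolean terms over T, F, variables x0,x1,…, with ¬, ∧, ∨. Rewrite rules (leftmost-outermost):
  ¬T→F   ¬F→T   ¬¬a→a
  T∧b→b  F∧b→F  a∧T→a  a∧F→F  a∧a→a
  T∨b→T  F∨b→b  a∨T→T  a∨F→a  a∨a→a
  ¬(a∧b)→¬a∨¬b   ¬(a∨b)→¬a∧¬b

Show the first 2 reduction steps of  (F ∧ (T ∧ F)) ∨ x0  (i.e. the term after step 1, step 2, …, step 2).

  start: (F ∧ (T ∧ F)) ∨ x0
  step 1: F ∨ x0
  step 2: x0

Answer: after 2 steps: x0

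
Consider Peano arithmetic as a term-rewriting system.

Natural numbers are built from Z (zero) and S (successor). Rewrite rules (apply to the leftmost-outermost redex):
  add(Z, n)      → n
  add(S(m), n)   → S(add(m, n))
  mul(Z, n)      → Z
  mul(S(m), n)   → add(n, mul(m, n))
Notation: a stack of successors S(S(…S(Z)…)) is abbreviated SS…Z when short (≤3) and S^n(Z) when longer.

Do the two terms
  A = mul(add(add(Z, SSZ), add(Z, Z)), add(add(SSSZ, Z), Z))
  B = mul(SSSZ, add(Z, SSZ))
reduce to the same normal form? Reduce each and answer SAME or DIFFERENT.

Term A:
  start: mul(add(add(Z, SSZ), add(Z, Z)), add(add(SSSZ, Z), Z))
  step 1: mul(add(SSZ, add(Z, Z)), add(add(SSSZ, Z), Z))
  step 2: mul(S(add(SZ, add(Z, Z))), add(add(SSSZ, Z), Z))
  step 3: add(add(add(SSSZ, Z), Z), mul(add(SZ, add(Z, Z)), add(add(SSSZ, Z), Z)))
  step 4: add(add(S(add(SSZ, Z)), Z), mul(add(SZ, add(Z, Z)), add(add(SSSZ, Z), Z)))
  step 5: add(S(add(add(SSZ, Z), Z)), mul(add(SZ, add(Z, Z)), add(add(SSSZ, Z), Z)))
  step 6: S(add(add(add(SSZ, Z), Z), mul(add(SZ, add(Z, Z)), add(add(SSSZ, Z), Z))))
  step 7: S(add(add(S(add(SZ, Z)), Z), mul(add(SZ, add(Z, Z)), add(add(SSSZ, Z), Z))))
  step 8: S(add(S(add(add(SZ, Z), Z)), mul(add(SZ, add(Z, Z)), add(add(SSSZ, Z), Z))))
  step 9: S(S(add(add(add(SZ, Z), Z), mul(add(SZ, add(Z, Z)), add(add(SSSZ, Z), Z)))))
  step 10: S(S(add(add(S(add(Z, Z)), Z), mul(add(SZ, add(Z, Z)), add(add(SSSZ, Z), Z)))))
  step 11: S(S(add(S(add(add(Z, Z), Z)), mul(add(SZ, add(Z, Z)), add(add(SSSZ, Z), Z)))))
  step 12: S(S(S(add(add(add(Z, Z), Z), mul(add(SZ, add(Z, Z)), add(add(SSSZ, Z), Z))))))
  step 13: S(S(S(add(add(Z, Z), mul(add(SZ, add(Z, Z)), add(add(SSSZ, Z), Z))))))
  step 14: S(S(S(add(Z, mul(add(SZ, add(Z, Z)), add(add(SSSZ, Z), Z))))))
  step 15: S(S(S(mul(add(SZ, add(Z, Z)), add(add(SSSZ, Z), Z)))))
  step 16: S(S(S(mul(S(add(Z, add(Z, Z))), add(add(SSSZ, Z), Z)))))
  step 17: S(S(S(add(add(add(SSSZ, Z), Z), mul(add(Z, add(Z, Z)), add(add(SSSZ, Z), Z))))))
  step 18: S(S(S(add(add(S(add(SSZ, Z)), Z), mul(add(Z, add(Z, Z)), add(add(SSSZ, Z), Z))))))
  step 19: S(S(S(add(S(add(add(SSZ, Z), Z)), mul(add(Z, add(Z, Z)), add(add(SSSZ, Z), Z))))))
  step 20: S(S(S(S(add(add(add(SSZ, Z), Z), mul(add(Z, add(Z, Z)), add(add(SSSZ, Z), Z)))))))
  step 21: S(S(S(S(add(add(S(add(SZ, Z)), Z), mul(add(Z, add(Z, Z)), add(add(SSSZ, Z), Z)))))))
  step 22: S(S(S(S(add(S(add(add(SZ, Z), Z)), mul(add(Z, add(Z, Z)), add(add(SSSZ, Z), Z)))))))
  step 23: S(S(S(S(S(add(add(add(SZ, Z), Z), mul(add(Z, add(Z, Z)), add(add(SSSZ, Z), Z))))))))
  step 24: S(S(S(S(S(add(add(S(add(Z, Z)), Z), mul(add(Z, add(Z, Z)), add(add(SSSZ, Z), Z))))))))
  step 25: S(S(S(S(S(add(S(add(add(Z, Z), Z)), mul(add(Z, add(Z, Z)), add(add(SSSZ, Z), Z))))))))
  step 26: S(S(S(S(S(S(add(add(add(Z, Z), Z), mul(add(Z, add(Z, Z)), add(add(SSSZ, Z), Z)))))))))
  step 27: S(S(S(S(S(S(add(add(Z, Z), mul(add(Z, add(Z, Z)), add(add(SSSZ, Z), Z)))))))))
  step 28: S(S(S(S(S(S(add(Z, mul(add(Z, add(Z, Z)), add(add(SSSZ, Z), Z)))))))))
  step 29: S(S(S(S(S(S(mul(add(Z, add(Z, Z)), add(add(SSSZ, Z), Z))))))))
  step 30: S(S(S(S(S(S(mul(add(Z, Z), add(add(SSSZ, Z), Z))))))))
  step 31: S(S(S(S(S(S(mul(Z, add(add(SSSZ, Z), Z))))))))
  step 32: S^6(Z)

Term B:
  start: mul(SSSZ, add(Z, SSZ))
  step 1: add(add(Z, SSZ), mul(SSZ, add(Z, SSZ)))
  step 2: add(SSZ, mul(SSZ, add(Z, SSZ)))
  step 3: S(add(SZ, mul(SSZ, add(Z, SSZ))))
  step 4: S(S(add(Z, mul(SSZ, add(Z, SSZ)))))
  step 5: S(S(mul(SSZ, add(Z, SSZ))))
  step 6: S(S(add(add(Z, SSZ), mul(SZ, add(Z, SSZ)))))
  step 7: S(S(add(SSZ, mul(SZ, add(Z, SSZ)))))
  step 8: S(S(S(add(SZ, mul(SZ, add(Z, SSZ))))))
  step 9: S(S(S(S(add(Z, mul(SZ, add(Z, SSZ)))))))
  step 10: S(S(S(S(mul(SZ, add(Z, SSZ))))))
  step 11: S(S(S(S(add(add(Z, SSZ), mul(Z, add(Z, SSZ)))))))
  step 12: S(S(S(S(add(SSZ, mul(Z, add(Z, SSZ)))))))
  step 13: S(S(S(S(S(add(SZ, mul(Z, add(Z, SSZ))))))))
  step 14: S(S(S(S(S(S(add(Z, mul(Z, add(Z, SSZ)))))))))
  step 15: S(S(S(S(S(S(mul(Z, add(Z, SSZ))))))))
  step 16: S^6(Z)

Answer: SAME — A ⇓ S^6(Z), B ⇓ S^6(Z)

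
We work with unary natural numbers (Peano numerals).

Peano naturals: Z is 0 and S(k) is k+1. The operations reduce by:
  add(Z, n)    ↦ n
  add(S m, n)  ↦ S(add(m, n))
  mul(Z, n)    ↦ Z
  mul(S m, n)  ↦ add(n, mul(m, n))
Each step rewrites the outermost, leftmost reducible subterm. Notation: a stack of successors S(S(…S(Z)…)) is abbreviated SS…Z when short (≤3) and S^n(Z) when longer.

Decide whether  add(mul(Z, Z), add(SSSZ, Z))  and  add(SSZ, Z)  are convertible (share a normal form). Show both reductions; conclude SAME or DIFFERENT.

Answer: DIFFERENT — A ⇓ SSSZ, B ⇓ SSZ

Derivation:
Term A:
  start: add(mul(Z, Z), add(SSSZ, Z))
  step 1: add(Z, add(SSSZ, Z))
  step 2: add(SSSZ, Z)
  step 3: S(add(SSZ, Z))
  step 4: S(S(add(SZ, Z)))
  step 5: S(S(S(add(Z, Z))))
  step 6: SSSZ

Term B:
  start: add(SSZ, Z)
  step 1: S(add(SZ, Z))
  step 2: S(S(add(Z, Z)))
  step 3: SSZ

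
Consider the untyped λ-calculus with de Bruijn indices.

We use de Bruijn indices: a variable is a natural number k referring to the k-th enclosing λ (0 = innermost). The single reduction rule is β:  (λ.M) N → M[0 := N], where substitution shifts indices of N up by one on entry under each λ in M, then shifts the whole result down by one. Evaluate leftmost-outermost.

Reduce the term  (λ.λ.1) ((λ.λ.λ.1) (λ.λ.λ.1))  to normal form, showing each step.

  start: (λ.λ.1) ((λ.λ.λ.1) (λ.λ.λ.1))
  →1  λ.(λ.λ.λ.1) (λ.λ.λ.1)
  →2  λ.λ.λ.1

Answer: normal form = λ.λ.λ.1  (in 2 steps)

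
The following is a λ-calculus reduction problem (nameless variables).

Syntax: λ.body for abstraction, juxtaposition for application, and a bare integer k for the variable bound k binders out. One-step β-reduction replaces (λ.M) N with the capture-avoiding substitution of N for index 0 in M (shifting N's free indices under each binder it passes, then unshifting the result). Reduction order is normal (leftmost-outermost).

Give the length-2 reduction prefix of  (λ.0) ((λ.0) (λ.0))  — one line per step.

  start: (λ.0) ((λ.0) (λ.0))
  →1  (λ.0) (λ.0)
  →2  λ.0

Answer: after 2 steps: λ.0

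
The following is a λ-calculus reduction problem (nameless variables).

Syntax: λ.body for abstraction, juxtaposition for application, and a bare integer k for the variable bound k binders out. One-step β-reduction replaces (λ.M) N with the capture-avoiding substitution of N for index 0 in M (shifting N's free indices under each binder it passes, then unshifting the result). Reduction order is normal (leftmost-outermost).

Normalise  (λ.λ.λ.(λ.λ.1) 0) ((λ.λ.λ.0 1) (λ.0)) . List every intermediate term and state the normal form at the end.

Answer: normal form = λ.λ.λ.1  (in 2 steps)

Derivation:
  start: (λ.λ.λ.(λ.λ.1) 0) ((λ.λ.λ.0 1) (λ.0))
  [1] λ.λ.(λ.λ.1) 0
  [2] λ.λ.λ.1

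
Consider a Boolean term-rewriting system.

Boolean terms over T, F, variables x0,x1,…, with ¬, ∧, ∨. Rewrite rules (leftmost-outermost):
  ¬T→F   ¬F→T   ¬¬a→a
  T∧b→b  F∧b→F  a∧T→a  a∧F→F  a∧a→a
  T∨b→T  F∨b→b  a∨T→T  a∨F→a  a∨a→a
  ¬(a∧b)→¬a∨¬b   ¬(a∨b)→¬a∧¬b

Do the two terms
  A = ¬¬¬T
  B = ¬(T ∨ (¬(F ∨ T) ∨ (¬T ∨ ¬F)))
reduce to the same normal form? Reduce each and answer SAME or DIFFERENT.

Answer: SAME — A ⇓ F, B ⇓ F

Working:
Term A:
  start: ¬¬¬T
  [1] ¬T
  [2] F

Term B:
  start: ¬(T ∨ (¬(F ∨ T) ∨ (¬T ∨ ¬F)))
  [1] ¬T ∧ ¬(¬(F ∨ T) ∨ (¬T ∨ ¬F))
  [2] F ∧ ¬(¬(F ∨ T) ∨ (¬T ∨ ¬F))
  [3] F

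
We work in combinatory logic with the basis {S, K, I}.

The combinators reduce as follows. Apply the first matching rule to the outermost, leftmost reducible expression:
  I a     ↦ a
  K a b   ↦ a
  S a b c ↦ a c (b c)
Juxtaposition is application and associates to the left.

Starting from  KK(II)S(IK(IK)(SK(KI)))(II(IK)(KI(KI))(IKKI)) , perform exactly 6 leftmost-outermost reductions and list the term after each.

  start: KK(II)S(IK(IK)(SK(KI)))(II(IK)(KI(KI))(IKKI))
  [1] KS(IK(IK)(SK(KI)))(II(IK)(KI(KI))(IKKI))
  [2] S(II(IK)(KI(KI))(IKKI))
  [3] S(I(IK)(KI(KI))(IKKI))
  [4] S(IK(KI(KI))(IKKI))
  [5] S(K(KI(KI))(IKKI))
  [6] S(KI(KI))

Answer: after 6 steps: S(KI(KI))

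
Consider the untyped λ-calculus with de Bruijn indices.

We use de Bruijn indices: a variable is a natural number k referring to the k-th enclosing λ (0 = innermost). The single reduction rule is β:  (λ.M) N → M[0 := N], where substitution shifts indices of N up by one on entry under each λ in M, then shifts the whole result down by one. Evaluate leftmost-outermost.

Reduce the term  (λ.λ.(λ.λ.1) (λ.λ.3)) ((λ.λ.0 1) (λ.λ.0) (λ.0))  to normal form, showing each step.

Answer: normal form = λ.λ.λ.λ.λ.λ.0  (in 5 steps)

Derivation:
  start: (λ.λ.(λ.λ.1) (λ.λ.3)) ((λ.λ.0 1) (λ.λ.0) (λ.0))
  →1  λ.(λ.λ.1) (λ.λ.(λ.λ.0 1) (λ.λ.0) (λ.0))
  →2  λ.λ.λ.λ.(λ.λ.0 1) (λ.λ.0) (λ.0)
  →3  λ.λ.λ.λ.(λ.0 (λ.λ.0)) (λ.0)
  →4  λ.λ.λ.λ.(λ.0) (λ.λ.0)
  →5  λ.λ.λ.λ.λ.λ.0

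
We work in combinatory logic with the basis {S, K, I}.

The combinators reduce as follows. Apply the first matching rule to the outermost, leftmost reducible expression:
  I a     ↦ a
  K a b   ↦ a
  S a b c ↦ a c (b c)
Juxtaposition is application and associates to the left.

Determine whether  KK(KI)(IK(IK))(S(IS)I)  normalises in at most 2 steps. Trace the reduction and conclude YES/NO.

  start: KK(KI)(IK(IK))(S(IS)I)
  step 1: K(IK(IK))(S(IS)I)
  step 2: IK(IK)

Answer: NO — after 2 steps the term is IK(IK), not yet normal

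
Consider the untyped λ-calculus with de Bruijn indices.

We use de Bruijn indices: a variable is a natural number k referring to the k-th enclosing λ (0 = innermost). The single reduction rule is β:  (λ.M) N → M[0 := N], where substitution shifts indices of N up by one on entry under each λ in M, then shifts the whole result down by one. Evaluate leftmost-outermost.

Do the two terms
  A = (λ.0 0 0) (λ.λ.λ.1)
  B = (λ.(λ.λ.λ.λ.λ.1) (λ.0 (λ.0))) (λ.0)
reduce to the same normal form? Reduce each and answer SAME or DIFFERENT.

Answer: SAME — A ⇓ λ.λ.λ.λ.1, B ⇓ λ.λ.λ.λ.1

Reduction:
Term A:
  start: (λ.0 0 0) (λ.λ.λ.1)
  →1  (λ.λ.λ.1) (λ.λ.λ.1) (λ.λ.λ.1)
  →2  (λ.λ.1) (λ.λ.λ.1)
  →3  λ.λ.λ.λ.1

Term B:
  start: (λ.(λ.λ.λ.λ.λ.1) (λ.0 (λ.0))) (λ.0)
  →1  (λ.λ.λ.λ.λ.1) (λ.0 (λ.0))
  →2  λ.λ.λ.λ.1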